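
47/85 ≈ 0.553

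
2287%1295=992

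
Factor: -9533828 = -1 * 2^2 * 2383457^1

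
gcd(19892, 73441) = 1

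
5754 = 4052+1702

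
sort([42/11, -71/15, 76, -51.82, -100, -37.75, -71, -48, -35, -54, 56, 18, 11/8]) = [-100, -71, -54, -51.82, -48, -37.75, -35, -71/15, 11/8, 42/11, 18, 56, 76]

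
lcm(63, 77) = 693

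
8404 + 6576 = 14980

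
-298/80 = -3-29/40≈-3.73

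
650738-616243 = 34495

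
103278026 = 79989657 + 23288369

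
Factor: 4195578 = 2^1 * 3^1 * 37^1 * 18899^1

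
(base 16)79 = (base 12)a1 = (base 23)56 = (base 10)121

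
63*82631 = 5205753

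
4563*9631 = 43946253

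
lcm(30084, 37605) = 150420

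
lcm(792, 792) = 792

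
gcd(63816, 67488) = 24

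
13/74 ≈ 0.176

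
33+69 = 102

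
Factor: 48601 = 7^1*53^1*131^1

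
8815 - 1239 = 7576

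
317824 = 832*382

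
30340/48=632+1/12 ≈ 632.08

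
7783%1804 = 567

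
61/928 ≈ 0.0657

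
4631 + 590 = 5221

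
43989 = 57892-13903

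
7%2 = 1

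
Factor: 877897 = 17^1 * 113^1 * 457^1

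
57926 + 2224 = 60150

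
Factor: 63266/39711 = 2^1 * 3^(-1) * 31^(-1) * 61^(-1) * 4519^1 = 9038/5673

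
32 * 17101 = 547232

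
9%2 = 1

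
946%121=99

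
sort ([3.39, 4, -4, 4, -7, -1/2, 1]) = [-7, -4, -1/2, 1, 3.39, 4, 4]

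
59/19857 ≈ 0.00297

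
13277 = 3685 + 9592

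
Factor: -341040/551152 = -1 * 3^1 * 5^1 * 19^(-1) * 29^1 * 37^(-1) = -435/703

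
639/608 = 1 + 31/608 ≈ 1.05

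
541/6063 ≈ 0.0892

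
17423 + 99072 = 116495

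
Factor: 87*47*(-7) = -1*3^1*7^1*29^1*47^1 = -28623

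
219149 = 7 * 31307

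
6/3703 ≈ 0.00162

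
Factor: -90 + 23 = -1 * 67^1 = -67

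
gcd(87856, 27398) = 38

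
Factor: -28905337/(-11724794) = 2^(-1)*283^1*102139^1*5862397^(-1) 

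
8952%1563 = 1137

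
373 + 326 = 699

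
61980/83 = 746 + 62/83 ≈ 746.75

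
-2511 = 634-3145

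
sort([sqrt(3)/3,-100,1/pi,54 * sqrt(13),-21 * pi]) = [-100,-21 * pi,1/pi,sqrt(3)/3,54 * sqrt(13)]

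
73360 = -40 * (-1834)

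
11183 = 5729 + 5454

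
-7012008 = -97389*72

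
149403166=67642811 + 81760355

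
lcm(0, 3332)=0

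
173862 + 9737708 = 9911570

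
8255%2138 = 1841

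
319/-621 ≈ -0.514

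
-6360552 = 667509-7028061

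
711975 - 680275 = 31700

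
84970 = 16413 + 68557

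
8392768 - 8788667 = -395899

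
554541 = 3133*177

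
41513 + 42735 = 84248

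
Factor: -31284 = -1*2^2*3^2*11^1*79^1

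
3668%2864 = 804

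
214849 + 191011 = 405860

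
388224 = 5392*72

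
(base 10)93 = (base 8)135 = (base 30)33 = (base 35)2n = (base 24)3l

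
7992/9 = 888 = 888.00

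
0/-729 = 0 = 0.00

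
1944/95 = 20 + 44/95 ≈ 20.46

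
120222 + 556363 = 676585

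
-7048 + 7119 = 71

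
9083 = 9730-647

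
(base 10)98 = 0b1100010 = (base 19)53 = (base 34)2u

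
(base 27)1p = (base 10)52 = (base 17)31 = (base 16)34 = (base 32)1k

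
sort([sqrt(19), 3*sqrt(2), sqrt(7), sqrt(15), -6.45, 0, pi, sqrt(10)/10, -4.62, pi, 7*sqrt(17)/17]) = [-6.45, -4.62, 0, sqrt(10)/10, 7*sqrt(17)/17, sqrt(7), pi, pi, sqrt(15), 3*sqrt(2), sqrt(19)]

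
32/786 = 16/393 ≈ 0.0407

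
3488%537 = 266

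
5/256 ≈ 0.0195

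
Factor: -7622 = -1*2^1*37^1*103^1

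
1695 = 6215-4520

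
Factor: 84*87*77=2^2*3^2*7^2*11^1*29^1=562716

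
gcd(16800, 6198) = 6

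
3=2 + 1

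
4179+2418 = 6597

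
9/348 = 3/116 ≈ 0.0259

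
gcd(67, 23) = 1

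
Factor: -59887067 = -1*59887067^1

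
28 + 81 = 109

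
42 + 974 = 1016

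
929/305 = 3 + 14/305 ≈ 3.05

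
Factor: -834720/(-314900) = 2^3*3^1*5^(-1)*37^1*67^(-1) = 888/335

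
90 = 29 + 61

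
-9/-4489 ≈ 0.00200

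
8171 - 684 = 7487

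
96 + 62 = 158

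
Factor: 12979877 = 12979877^1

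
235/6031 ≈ 0.0390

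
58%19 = 1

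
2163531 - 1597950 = 565581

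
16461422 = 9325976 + 7135446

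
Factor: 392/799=2^3*7^2*17^(-1)*47^(-1)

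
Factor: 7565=5^1 * 17^1 * 89^1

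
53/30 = 1+23/30 ≈ 1.77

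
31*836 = 25916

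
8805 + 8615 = 17420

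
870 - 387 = 483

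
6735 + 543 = 7278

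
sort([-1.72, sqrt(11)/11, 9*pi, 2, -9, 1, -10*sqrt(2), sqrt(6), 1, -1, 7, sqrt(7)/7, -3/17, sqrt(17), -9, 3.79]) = [-10*sqrt(2), -9, -9, -1.72, -1, -3/17, sqrt(11)/11, sqrt(7)/7, 1, 1, 2, sqrt(6), 3.79, sqrt(17), 7, 9*pi]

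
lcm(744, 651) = 5208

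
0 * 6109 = 0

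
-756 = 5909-6665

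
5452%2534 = 384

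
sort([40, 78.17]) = [40, 78.17]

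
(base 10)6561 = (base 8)14641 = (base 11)4a25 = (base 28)8a9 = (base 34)5mx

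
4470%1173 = 951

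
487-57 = 430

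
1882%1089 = 793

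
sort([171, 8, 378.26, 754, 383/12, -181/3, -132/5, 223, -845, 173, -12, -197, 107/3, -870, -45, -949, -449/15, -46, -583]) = [-949, -870, -845, -583, -197, -181/3, -46, -45, -449/15, -132/5, -12, 8, 383/12, 107/3, 171, 173, 223, 378.26, 754]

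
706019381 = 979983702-273964321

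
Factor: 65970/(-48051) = -1*2^1*5^1*19^(-1)*281^(-1)*733^1 = -7330/5339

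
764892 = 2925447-2160555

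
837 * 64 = 53568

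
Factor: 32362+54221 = 3^1*7^2*19^1*31^1 = 86583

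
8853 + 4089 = 12942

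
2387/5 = 477 + 2/5 = 477.40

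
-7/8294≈-0.000844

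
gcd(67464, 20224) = 8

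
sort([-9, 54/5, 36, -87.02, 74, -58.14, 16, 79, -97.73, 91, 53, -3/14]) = [-97.73, -87.02, -58.14, -9, -3/14, 54/5, 16, 36, 53, 74, 79, 91]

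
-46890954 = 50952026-97842980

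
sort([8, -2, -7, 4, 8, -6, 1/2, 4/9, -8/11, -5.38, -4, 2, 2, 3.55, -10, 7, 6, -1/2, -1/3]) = [-10, -7, -6, -5.38, -4, -2, -8/11, -1/2, -1/3, 4/9, 1/2, 2, 2, 3.55, 4, 6, 7, 8, 8]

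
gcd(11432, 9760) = 8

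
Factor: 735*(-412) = -1*2^2*3^1*5^1*7^2*103^1 = -302820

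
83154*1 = 83154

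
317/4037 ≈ 0.0785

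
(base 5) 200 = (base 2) 110010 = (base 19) 2c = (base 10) 50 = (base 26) 1o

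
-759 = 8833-9592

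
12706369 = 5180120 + 7526249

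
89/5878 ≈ 0.0151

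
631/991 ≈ 0.637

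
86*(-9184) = -789824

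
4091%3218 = 873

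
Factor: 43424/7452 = 2^3*3^(-4)*59^1 = 472/81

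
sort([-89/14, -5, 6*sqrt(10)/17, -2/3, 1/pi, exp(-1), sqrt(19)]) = [-89/14, -5, -2/3, 1/pi, exp(-1), 6*sqrt(10)/17, sqrt(19)]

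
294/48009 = 98/16003 ≈ 0.00612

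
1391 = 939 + 452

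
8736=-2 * (-4368)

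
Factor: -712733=-1*7^1*29^1*3511^1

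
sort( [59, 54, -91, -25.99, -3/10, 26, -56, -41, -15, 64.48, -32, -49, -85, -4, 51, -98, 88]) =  [-98, -91, -85, -56, -49, -41, -32, -25.99, -15, -4, -3/10, 26, 51, 54, 59, 64.48, 88]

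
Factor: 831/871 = 3^1*13^ (-1)*67^ (-1)*277^1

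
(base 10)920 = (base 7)2453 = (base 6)4132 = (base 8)1630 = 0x398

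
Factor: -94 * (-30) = 2^2 * 3^1 * 5^1 * 47^1 = 2820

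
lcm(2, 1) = 2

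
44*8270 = 363880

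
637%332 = 305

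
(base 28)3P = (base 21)54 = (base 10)109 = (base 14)7B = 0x6D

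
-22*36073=-793606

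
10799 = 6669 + 4130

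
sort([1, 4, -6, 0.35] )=[-6, 0.35, 1, 4] 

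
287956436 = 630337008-342380572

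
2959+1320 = 4279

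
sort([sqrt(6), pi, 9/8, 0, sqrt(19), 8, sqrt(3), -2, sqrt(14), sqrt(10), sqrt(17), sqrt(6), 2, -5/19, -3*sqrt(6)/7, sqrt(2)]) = [-2, -3*sqrt(6)/7, -5/19, 0, 9/8, sqrt(2), sqrt(3), 2, sqrt(6), sqrt(6), pi, sqrt(10), sqrt(14), sqrt(17), sqrt(19), 8]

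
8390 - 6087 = 2303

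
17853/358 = 49 + 311/358≈49.87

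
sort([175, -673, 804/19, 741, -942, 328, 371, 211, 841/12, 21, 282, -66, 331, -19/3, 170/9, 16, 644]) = [-942, -673, -66, -19/3, 16, 170/9, 21, 804/19, 841/12, 175, 211, 282, 328, 331, 371, 644, 741]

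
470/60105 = 94/12021≈0.00782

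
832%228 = 148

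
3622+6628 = 10250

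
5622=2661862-2656240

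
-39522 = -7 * 5646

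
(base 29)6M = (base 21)97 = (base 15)D1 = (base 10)196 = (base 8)304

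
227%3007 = 227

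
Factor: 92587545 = 3^2*5^1*31^2*2141^1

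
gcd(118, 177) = 59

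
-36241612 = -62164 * 583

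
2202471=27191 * 81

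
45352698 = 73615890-28263192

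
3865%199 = 84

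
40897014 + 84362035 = 125259049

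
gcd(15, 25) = 5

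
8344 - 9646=-1302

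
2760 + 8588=11348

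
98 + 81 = 179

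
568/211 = 2 + 146/211 ≈ 2.69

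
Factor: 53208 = 2^3*3^2*739^1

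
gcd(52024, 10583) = 1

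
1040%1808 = 1040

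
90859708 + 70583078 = 161442786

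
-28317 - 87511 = -115828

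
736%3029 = 736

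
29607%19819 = 9788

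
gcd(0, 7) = 7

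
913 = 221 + 692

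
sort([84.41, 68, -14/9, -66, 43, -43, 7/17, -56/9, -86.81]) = [-86.81, -66, -43, -56/9, -14/9, 7/17, 43, 68, 84.41]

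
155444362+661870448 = 817314810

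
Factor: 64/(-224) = -1*2^1*7^(-1) = -2/7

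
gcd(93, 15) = 3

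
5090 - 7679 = -2589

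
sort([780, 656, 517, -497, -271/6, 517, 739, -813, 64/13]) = [-813, -497, -271/6, 64/13, 517, 517, 656, 739, 780]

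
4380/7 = 625 + 5/7 ≈ 625.71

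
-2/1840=-1/920 ≈ -0.00109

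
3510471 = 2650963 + 859508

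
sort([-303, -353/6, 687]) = [-303, -353/6, 687]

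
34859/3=11619 + 2/3 ≈ 11619.67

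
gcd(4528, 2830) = 566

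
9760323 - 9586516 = 173807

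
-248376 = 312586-560962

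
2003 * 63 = 126189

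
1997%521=434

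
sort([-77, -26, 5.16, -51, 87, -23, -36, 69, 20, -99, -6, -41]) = [-99, -77, -51, -41, -36, -26, -23, -6, 5.16, 20, 69, 87]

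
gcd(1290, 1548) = 258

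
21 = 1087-1066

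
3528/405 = 8 + 32/45≈8.71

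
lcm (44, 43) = 1892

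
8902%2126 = 398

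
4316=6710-2394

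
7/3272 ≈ 0.00214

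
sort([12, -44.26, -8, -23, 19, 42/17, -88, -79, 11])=[-88, -79, -44.26, -23, -8, 42/17, 11, 12, 19]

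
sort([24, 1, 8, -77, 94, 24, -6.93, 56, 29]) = [-77, -6.93, 1, 8, 24, 24, 29, 56, 94]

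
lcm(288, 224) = 2016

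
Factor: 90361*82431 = 3^3*43^1*71^1*109^1*829^1 = 7448547591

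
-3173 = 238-3411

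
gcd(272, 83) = 1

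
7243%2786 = 1671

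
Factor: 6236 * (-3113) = -1 * 2^2 * 11^1 * 283^1 * 1559^1 = -19412668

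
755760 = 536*1410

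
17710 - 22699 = -4989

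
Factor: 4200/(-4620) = -1*2^1*5^1*11^(-1) = -10/11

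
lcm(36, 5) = 180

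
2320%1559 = 761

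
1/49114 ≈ 0.0000204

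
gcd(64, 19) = 1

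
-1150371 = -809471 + -340900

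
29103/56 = 519 + 39/56 ≈ 519.70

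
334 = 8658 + -8324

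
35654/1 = 35654 = 35654.00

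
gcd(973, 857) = 1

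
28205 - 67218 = -39013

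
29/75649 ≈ 0.000383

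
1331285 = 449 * 2965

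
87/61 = 1 + 26/61 ≈ 1.43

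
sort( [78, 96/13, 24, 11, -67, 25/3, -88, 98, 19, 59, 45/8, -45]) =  [-88, -67, -45, 45/8, 96/13, 25/3, 11, 19, 24, 59, 78, 98]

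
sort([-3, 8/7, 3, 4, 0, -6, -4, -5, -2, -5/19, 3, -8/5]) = [-6, -5, -4, -3, -2, -8/5, -5/19, 0, 8/7, 3, 3, 4]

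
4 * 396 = 1584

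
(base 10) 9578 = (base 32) 9ba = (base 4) 2111222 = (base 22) jh8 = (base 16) 256a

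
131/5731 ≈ 0.0229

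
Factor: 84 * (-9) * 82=-1 * 2^3 * 3^3 * 7^1 * 41^1=-61992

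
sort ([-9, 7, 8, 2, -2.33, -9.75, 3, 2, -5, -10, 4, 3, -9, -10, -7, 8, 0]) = [-10, -10, -9.75, -9, -9, -7, -5, -2.33, 0, 2, 2, 3, 3, 4, 7, 8, 8]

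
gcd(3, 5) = 1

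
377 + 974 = 1351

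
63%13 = 11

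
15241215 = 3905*3903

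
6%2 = 0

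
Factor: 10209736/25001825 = 2^3*5^(-2)*37^(-1)*151^(-1)*179^(-1)*229^1*5573^1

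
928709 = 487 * 1907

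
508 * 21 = 10668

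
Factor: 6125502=2^1*3^1*79^1*12923^1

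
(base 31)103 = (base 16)3c4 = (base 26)1b2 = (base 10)964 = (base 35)rj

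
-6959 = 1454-8413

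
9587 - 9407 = 180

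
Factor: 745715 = 5^1*149143^1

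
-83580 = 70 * (-1194)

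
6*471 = 2826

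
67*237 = 15879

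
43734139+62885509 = 106619648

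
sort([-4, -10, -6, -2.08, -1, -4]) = [-10, -6, -4, -4, -2.08, -1]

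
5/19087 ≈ 0.000262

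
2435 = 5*487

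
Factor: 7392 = 2^5*3^1*7^1*11^1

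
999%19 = 11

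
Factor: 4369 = 17^1 * 257^1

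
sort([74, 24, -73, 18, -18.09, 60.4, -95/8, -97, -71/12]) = [-97, -73, -18.09, -95/8, -71/12, 18, 24, 60.4, 74]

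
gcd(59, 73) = 1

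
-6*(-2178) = 13068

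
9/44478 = 1/4942 ≈ 0.000202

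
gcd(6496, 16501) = 29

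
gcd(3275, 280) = 5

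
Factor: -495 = -1*3^2*5^1*11^1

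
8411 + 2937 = 11348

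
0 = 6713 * 0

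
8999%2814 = 557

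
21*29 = 609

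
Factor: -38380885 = -1 * 5^1 * 7676177^1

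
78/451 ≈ 0.173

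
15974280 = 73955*216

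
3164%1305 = 554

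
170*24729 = 4203930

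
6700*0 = 0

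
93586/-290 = -322 - 103/145 ≈ -322.71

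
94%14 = 10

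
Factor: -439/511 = -1*7^(-1)*73^(-1)*439^1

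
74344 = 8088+66256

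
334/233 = 1 + 101/233≈1.43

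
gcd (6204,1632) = 12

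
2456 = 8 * 307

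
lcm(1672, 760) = 8360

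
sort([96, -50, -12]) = [-50, -12, 96]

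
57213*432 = 24716016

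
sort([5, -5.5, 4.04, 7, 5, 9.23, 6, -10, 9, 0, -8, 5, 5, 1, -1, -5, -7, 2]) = [-10, -8, -7, -5.5, -5, -1, 0, 1, 2, 4.04, 5, 5, 5, 5, 6, 7, 9, 9.23]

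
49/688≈0.0712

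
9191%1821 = 86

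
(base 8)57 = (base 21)25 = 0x2f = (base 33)1e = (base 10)47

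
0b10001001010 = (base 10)1098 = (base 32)12a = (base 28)1b6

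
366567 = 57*6431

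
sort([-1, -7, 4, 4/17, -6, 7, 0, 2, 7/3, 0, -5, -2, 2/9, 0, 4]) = [-7, -6, -5, -2, -1, 0, 0, 0, 2/9, 4/17, 2, 7/3, 4, 4, 7]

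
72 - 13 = 59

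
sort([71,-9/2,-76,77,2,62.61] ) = [-76,-9/2,2,62.61,71,77] 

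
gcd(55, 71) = 1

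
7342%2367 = 241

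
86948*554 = 48169192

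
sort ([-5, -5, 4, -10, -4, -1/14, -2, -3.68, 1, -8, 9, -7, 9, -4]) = [-10, -8, -7, -5, -5, -4, -4, -3.68, -2, -1/14, 1, 4, 9, 9]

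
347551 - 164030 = 183521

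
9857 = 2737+7120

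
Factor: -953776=-1*2^4*59611^1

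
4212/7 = 601 + 5/7 ≈ 601.71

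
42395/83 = 510 + 65/83 ≈ 510.78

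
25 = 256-231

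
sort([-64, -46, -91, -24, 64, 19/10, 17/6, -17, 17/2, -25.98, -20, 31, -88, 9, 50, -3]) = [-91, -88, -64, -46, -25.98, -24, -20, -17, -3, 19/10, 17/6, 17/2, 9, 31, 50, 64]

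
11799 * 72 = 849528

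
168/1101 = 56/367 ≈ 0.153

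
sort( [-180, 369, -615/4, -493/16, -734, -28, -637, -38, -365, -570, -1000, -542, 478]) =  [-1000, -734, -637, -570, -542, -365, -180, -615/4, -38, -493/16, -28, 369, 478]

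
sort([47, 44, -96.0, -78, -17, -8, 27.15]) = [-96.0, -78, -17, -8, 27.15, 44, 47]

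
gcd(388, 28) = 4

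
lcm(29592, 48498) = 1745928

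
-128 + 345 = 217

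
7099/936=7 + 547/936 ≈ 7.58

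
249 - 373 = -124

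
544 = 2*272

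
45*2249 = 101205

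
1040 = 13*80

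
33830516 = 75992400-42161884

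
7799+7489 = 15288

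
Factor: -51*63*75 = -1*3^4*5^2*7^1*17^1 = -240975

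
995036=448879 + 546157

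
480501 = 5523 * 87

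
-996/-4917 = 332/1639 ≈ 0.203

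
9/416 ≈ 0.0216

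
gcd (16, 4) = 4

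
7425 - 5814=1611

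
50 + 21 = 71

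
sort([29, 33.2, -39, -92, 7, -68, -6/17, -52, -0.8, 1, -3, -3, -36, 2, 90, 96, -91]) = [-92, -91, -68, -52, -39, -36, -3, -3, -0.8, -6/17, 1, 2, 7, 29, 33.2, 90, 96]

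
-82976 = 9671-92647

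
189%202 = 189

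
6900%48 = 36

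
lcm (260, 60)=780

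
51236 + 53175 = 104411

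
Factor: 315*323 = 3^2*5^1*7^1*17^1*19^1 = 101745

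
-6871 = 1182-8053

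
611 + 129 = 740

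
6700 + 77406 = 84106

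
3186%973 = 267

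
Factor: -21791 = -1*7^1*11^1*283^1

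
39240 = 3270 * 12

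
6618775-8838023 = -2219248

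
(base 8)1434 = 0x31c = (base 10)796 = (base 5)11141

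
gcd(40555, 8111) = 8111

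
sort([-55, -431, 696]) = [-431, -55, 696]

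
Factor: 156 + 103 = 7^1*37^1 = 259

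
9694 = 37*262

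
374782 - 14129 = 360653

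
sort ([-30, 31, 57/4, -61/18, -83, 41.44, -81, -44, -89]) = [-89, -83, -81, -44, -30, -61/18, 57/4, 31, 41.44]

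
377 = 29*13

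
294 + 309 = 603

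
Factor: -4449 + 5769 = 2^3*3^1*5^1*11^1 = 1320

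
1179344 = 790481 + 388863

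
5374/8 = 2687/4 = 671.75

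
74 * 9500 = 703000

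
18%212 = 18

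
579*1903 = 1101837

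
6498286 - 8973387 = -2475101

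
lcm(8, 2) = 8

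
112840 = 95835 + 17005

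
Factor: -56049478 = -1 * 2^1 * 227^1 * 123457^1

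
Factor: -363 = -1 * 3^1 * 11^2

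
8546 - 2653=5893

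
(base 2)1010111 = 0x57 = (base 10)87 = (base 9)106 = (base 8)127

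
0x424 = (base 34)v6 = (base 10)1060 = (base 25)1ha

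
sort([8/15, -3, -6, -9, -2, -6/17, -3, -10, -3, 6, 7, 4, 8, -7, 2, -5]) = [-10, -9, -7, -6, -5, -3, -3, -3, -2, -6/17, 8/15, 2, 4, 6, 7, 8]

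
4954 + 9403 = 14357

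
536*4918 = 2636048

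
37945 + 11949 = 49894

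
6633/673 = 9 + 576/673 ≈ 9.86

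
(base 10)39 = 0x27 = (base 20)1j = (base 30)19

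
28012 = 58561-30549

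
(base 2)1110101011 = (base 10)939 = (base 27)17l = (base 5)12224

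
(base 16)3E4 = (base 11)826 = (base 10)996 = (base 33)U6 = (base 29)15A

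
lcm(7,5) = 35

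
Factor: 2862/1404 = 2^(-1) * 13^(-1) * 53^1 = 53/26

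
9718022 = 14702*661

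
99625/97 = 1027 + 6/97 ≈ 1027.06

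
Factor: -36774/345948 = -1*2^(-1)*3^3*127^(-1) = -27/254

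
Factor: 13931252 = 2^2*29^1*120097^1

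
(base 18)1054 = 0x1726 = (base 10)5926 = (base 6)43234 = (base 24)a6m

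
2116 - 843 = 1273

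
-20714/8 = -10357/4 = -2589.25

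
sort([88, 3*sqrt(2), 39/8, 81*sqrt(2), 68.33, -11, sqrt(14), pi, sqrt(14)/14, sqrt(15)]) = [-11, sqrt(14)/14, pi, sqrt(14), sqrt(15), 3*sqrt(2), 39/8, 68.33, 88, 81*sqrt(2)]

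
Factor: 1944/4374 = 2^2*3^(-2) = 4/9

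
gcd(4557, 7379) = 1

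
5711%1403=99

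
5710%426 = 172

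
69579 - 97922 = -28343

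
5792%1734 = 590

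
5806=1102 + 4704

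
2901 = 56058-53157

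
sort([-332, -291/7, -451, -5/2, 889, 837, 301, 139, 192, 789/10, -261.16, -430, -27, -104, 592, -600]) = [-600, -451, -430, -332, -261.16, -104, -291/7, -27, -5/2, 789/10, 139, 192, 301, 592, 837, 889]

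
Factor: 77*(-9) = -1*3^2*7^1*11^1 = -693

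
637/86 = 7+35/86 ≈ 7.41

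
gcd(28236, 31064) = 4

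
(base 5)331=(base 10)91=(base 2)1011011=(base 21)47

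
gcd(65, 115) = 5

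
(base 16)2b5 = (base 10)693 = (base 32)ll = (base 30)n3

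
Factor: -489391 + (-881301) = -1*2^2*342673^1 = -1370692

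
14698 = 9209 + 5489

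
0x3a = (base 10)58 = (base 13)46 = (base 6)134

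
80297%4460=17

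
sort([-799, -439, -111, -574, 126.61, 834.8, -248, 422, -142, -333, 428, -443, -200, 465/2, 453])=[-799, -574, -443, -439, -333, -248, -200, -142, -111, 126.61, 465/2, 422, 428, 453, 834.8]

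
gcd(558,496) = 62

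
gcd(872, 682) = 2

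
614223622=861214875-246991253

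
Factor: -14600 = -1*2^3*5^2*73^1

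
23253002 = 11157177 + 12095825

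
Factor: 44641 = 44641^1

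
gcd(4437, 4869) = 9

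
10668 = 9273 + 1395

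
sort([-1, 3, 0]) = [-1, 0, 3]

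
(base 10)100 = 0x64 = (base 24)44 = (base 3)10201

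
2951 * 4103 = 12107953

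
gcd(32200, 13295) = 5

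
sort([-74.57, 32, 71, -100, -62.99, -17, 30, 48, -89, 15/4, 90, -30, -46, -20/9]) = [-100, -89, -74.57, -62.99, -46, -30, -17, -20/9, 15/4, 30, 32, 48, 71, 90]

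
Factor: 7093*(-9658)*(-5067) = 2^1*3^2*11^1*41^1*173^1*439^1*563^1 = 347110750998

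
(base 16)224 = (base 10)548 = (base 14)2b2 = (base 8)1044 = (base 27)k8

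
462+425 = 887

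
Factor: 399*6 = 2^1*3^2*7^1*19^1 = 2394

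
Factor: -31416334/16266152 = -1*2^(-2)*7^(-1)*23^(-1)*73^(-1)*173^(-1)*2887^1*5441^1 = -15708167/8133076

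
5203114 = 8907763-3704649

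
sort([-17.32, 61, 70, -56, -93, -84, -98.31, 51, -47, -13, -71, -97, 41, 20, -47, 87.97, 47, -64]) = [-98.31, -97, -93, -84, -71, -64, -56, -47, -47, -17.32, -13, 20, 41, 47, 51, 61, 70, 87.97]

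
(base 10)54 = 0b110110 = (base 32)1m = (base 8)66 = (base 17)33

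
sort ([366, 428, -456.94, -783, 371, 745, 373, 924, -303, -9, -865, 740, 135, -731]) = [-865, -783, -731, -456.94, -303, -9, 135, 366, 371, 373, 428, 740, 745, 924]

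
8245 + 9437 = 17682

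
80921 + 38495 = 119416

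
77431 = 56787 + 20644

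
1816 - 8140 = -6324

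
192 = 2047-1855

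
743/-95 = -7 - 78/95 ≈ -7.82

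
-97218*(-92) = 8944056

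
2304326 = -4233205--6537531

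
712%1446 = 712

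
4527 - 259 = 4268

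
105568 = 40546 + 65022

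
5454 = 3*1818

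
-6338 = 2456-8794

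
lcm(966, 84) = 1932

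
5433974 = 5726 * 949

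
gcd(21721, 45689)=749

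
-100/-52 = 25/13 ≈ 1.92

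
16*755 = 12080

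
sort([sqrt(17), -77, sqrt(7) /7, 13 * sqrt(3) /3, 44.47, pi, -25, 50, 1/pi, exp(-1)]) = [-77, -25, 1/pi, exp(-1), sqrt(7) /7, pi, sqrt(17), 13 * sqrt(3) /3, 44.47, 50]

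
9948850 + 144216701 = 154165551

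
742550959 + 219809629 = 962360588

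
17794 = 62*287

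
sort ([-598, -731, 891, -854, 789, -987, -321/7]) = [-987, -854, -731, -598, -321/7, 789, 891]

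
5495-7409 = -1914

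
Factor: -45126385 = -1*5^1*911^1*9907^1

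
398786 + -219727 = 179059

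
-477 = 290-767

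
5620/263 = 21 + 97/263 ≈ 21.37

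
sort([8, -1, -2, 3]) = [-2, -1, 3, 8]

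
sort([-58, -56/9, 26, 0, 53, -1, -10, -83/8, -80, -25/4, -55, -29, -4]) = [-80, -58, -55, -29, -83/8, -10, -25/4, -56/9, -4, -1, 0, 26, 53]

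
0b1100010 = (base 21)4e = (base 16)62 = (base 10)98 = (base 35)2s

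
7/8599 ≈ 0.000814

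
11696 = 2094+9602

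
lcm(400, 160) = 800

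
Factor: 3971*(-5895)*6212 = -1*2^2*3^2*5^1*11^1*19^2*131^1*1553^1 = -145416987540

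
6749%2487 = 1775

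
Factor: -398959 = -1*11^1*36269^1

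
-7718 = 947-8665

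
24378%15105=9273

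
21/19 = 1 + 2/19≈1.11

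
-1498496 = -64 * 23414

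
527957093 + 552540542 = 1080497635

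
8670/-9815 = -1734/1963 ≈ -0.883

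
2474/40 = 61 + 17/20 = 61.85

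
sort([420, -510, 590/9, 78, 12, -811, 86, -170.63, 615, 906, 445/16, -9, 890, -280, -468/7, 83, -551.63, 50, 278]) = [-811, -551.63, -510, -280, -170.63, -468/7, -9, 12, 445/16, 50, 590/9, 78, 83, 86, 278, 420, 615, 890, 906]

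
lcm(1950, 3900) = 3900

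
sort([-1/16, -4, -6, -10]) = [-10, -6, -4, -1/16]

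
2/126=1/63 ≈ 0.0159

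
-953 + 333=-620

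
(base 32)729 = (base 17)180g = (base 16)1c49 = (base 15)222b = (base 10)7241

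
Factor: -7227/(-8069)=3^2 * 11^1 * 73^1 * 8069^(-1)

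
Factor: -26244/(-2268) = 3^4*7^(-1) = 81/7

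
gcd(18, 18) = 18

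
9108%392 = 92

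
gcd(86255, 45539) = 13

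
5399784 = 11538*468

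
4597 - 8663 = -4066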